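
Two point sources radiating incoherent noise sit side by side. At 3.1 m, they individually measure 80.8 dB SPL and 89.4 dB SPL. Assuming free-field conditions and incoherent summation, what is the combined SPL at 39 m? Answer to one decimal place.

Combined at 3.1 m: 10·log₁₀(10^(80.8/10)+10^(89.4/10)) = 89.96 dB SPL.
Then apply −20·log₁₀(39/3.1) = -21.99 dB → 68.0 dB SPL.

68.0 dB SPL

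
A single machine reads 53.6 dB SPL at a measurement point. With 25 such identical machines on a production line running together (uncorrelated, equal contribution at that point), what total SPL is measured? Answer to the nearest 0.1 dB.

67.6 dB SPL

25 equal incoherent sources raise the level by 10·log₁₀(25) = 13.98 dB.
L_total = 53.6 + 13.98 = 67.6 dB SPL.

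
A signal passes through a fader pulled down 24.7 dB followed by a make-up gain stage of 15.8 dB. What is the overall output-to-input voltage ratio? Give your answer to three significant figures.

0.359

Net gain = (−24.7) + 15.8 = -8.9 dB.
Voltage ratio = 10^(-8.9/20) = 0.359.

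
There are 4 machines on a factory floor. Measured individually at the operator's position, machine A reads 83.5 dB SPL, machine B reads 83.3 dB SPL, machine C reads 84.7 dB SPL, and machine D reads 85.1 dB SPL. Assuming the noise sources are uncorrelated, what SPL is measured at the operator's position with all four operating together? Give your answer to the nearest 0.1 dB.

90.2 dB SPL

Incoherent sources sum as intensities:
L_total = 10·log₁₀(10^(83.5/10) + 10^(83.3/10) + 10^(84.7/10) + 10^(85.1/10)) = 10·log₁₀(1056000000) = 90.2 dB SPL.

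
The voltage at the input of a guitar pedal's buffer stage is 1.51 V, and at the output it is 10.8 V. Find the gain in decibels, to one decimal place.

17.1 dB

Voltage is an amplitude quantity, so gain = 20·log₁₀(V_out/V_in).
20·log₁₀(10.8/1.51) = 20·log₁₀(7.152) = 17.1 dB.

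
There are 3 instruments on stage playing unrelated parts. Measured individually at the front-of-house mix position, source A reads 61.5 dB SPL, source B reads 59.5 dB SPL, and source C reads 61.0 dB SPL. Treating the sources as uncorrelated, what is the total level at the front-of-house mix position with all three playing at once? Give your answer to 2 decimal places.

Incoherent sources sum as intensities:
L_total = 10·log₁₀(10^(61.5/10) + 10^(59.5/10) + 10^(61.0/10)) = 10·log₁₀(3563000) = 65.52 dB SPL.

65.52 dB SPL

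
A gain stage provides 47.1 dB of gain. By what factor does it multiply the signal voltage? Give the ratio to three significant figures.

Voltage ratio = 10^(dB/20).
10^(47.1/20) = 10^(2.355) = 226.

226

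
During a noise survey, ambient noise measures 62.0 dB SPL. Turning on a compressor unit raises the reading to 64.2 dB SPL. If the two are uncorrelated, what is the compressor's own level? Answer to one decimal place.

Remove the background by subtracting linear intensities:
L_src = 10·log₁₀(10^(64.2/10) − 10^(62.0/10)) = 10·log₁₀(1045000) = 60.2 dB SPL.

60.2 dB SPL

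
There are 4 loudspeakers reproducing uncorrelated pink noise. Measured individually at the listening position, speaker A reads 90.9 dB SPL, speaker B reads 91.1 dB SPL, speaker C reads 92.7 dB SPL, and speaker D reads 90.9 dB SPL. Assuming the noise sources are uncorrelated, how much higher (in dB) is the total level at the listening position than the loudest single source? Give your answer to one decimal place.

4.8 dB

Add the sources as powers (linear), then convert back to dB:
L_total = 10·log₁₀(10^(90.9/10) + 10^(91.1/10) + 10^(92.7/10) + 10^(90.9/10)) = 97.49 dB SPL.
Excess over the loudest (92.7 dB): 97.49 − 92.7 = 4.8 dB.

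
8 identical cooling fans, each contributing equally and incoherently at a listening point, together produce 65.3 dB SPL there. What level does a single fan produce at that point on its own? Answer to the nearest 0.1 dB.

8 equal incoherent sources add 10·log₁₀(8) = 9.03 dB over one source.
L_one = 65.3 − 9.03 = 56.3 dB SPL.

56.3 dB SPL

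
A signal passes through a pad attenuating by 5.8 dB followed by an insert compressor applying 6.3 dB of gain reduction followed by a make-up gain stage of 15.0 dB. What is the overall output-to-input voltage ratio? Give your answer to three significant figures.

1.40

Net gain = (−5.8) + (−6.3) + 15.0 = 2.9 dB.
Voltage ratio = 10^(2.9/20) = 1.40.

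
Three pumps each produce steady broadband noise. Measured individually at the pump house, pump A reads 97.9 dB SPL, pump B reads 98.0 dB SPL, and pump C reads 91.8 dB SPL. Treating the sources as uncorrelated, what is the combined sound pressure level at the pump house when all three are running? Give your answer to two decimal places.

Incoherent sources sum as intensities:
L_total = 10·log₁₀(10^(97.9/10) + 10^(98.0/10) + 10^(91.8/10)) = 10·log₁₀(13989000000) = 101.46 dB SPL.

101.46 dB SPL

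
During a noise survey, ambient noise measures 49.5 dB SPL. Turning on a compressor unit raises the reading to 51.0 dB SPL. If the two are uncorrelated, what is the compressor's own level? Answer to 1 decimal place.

Subtract intensities: L_src = 10·log₁₀(10^(L_total/10) − 10^(L_bg/10)).
L_src = 10·log₁₀(10^(51.0/10) − 10^(49.5/10)) = 10·log₁₀(36770) = 45.7 dB SPL.

45.7 dB SPL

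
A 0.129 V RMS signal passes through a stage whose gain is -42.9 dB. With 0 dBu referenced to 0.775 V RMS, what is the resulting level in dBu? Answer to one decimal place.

Input level: 20·log₁₀(0.129/0.775) = -15.57 dBu.
Output: -15.57 − 42.9 = -58.5 dBu.

-58.5 dBu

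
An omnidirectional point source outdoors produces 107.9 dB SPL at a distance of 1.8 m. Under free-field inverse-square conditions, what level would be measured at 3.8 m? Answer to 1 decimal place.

Inverse-square spreading gives ΔL = −20·log₁₀(d₂/d₁).
ΔL = −20·log₁₀(3.8/1.8) = -6.49 dB, so L₂ = 107.9 + (-6.49) = 101.4 dB SPL.

101.4 dB SPL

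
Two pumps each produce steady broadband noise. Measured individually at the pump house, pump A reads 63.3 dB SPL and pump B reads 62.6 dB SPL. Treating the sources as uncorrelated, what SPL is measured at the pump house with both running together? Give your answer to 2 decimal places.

Incoherent sources sum as intensities:
L_total = 10·log₁₀(10^(63.3/10) + 10^(62.6/10)) = 10·log₁₀(3958000) = 65.97 dB SPL.

65.97 dB SPL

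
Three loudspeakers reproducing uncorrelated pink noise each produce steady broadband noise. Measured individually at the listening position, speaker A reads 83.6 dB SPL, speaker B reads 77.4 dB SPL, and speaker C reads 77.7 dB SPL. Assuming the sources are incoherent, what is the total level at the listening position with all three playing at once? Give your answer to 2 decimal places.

85.35 dB SPL

Uncorrelated sources add in intensity (power), not in dB.
L_total = 10·log₁₀(10^(83.6/10) + 10^(77.4/10) + 10^(77.7/10)) = 10·log₁₀(342900000) = 85.35 dB SPL.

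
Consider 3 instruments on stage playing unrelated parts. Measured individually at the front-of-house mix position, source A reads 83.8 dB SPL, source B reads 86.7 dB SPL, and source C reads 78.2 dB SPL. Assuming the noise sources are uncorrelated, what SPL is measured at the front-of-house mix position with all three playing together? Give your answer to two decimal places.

88.89 dB SPL

Uncorrelated sources add in intensity (power), not in dB.
L_total = 10·log₁₀(10^(83.8/10) + 10^(86.7/10) + 10^(78.2/10)) = 10·log₁₀(773700000) = 88.89 dB SPL.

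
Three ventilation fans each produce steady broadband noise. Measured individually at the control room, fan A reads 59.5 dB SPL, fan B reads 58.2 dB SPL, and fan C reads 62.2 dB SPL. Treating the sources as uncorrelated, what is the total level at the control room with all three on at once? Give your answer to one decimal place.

Add the sources as powers (linear), then convert back to dB:
L_total = 10·log₁₀(10^(59.5/10) + 10^(58.2/10) + 10^(62.2/10)) = 10·log₁₀(3212000) = 65.1 dB SPL.

65.1 dB SPL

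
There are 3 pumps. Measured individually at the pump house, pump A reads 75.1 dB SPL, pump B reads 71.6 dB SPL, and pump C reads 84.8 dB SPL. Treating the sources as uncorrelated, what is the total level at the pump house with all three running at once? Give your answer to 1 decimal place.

85.4 dB SPL

Incoherent sources sum as intensities:
L_total = 10·log₁₀(10^(75.1/10) + 10^(71.6/10) + 10^(84.8/10)) = 10·log₁₀(348800000) = 85.4 dB SPL.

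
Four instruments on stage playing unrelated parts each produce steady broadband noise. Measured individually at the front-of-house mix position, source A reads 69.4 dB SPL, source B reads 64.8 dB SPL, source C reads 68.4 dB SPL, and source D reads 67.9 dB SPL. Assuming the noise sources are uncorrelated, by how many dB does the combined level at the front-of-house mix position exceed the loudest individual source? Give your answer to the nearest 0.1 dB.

4.5 dB

Incoherent sources sum as intensities:
L_total = 10·log₁₀(10^(69.4/10) + 10^(64.8/10) + 10^(68.4/10) + 10^(67.9/10)) = 73.95 dB SPL.
Excess over the loudest (69.4 dB): 73.95 − 69.4 = 4.5 dB.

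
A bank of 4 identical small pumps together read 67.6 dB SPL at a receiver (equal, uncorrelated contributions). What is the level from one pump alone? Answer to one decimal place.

4 equal incoherent sources add 10·log₁₀(4) = 6.02 dB over one source.
L_one = 67.6 − 6.02 = 61.6 dB SPL.

61.6 dB SPL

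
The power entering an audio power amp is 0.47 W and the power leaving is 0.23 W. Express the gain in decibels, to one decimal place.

-3.1 dB

For a power ratio, dB = 10·log₁₀(P₂/P₁).
10·log₁₀(0.23/0.47) = 10·log₁₀(0.4894) = -3.1 dB.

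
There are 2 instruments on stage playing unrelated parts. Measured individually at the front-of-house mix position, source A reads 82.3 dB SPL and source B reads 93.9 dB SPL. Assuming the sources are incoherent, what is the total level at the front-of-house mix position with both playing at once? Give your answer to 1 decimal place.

94.2 dB SPL

Incoherent sources sum as intensities:
L_total = 10·log₁₀(10^(82.3/10) + 10^(93.9/10)) = 10·log₁₀(2625000000) = 94.2 dB SPL.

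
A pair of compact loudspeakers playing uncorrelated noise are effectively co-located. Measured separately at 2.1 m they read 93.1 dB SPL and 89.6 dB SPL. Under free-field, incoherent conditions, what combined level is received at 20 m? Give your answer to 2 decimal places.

Combined at 2.1 m: 10·log₁₀(10^(93.1/10)+10^(89.6/10)) = 94.704 dB SPL.
Then apply −20·log₁₀(20/2.1) = -19.576 dB → 75.13 dB SPL.

75.13 dB SPL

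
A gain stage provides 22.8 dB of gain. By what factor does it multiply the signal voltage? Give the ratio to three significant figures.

Voltage ratio = 10^(dB/20).
10^(22.8/20) = 10^(1.140) = 13.8.

13.8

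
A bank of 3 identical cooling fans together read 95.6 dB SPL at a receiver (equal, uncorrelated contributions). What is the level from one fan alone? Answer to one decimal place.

3 equal incoherent sources add 10·log₁₀(3) = 4.77 dB over one source.
L_one = 95.6 − 4.77 = 90.8 dB SPL.

90.8 dB SPL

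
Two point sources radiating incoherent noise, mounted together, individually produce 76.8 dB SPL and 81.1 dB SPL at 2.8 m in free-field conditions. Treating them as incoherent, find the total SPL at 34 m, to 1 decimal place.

Combined at 2.8 m: 10·log₁₀(10^(76.8/10)+10^(81.1/10)) = 82.47 dB SPL.
Then apply −20·log₁₀(34/2.8) = -21.69 dB → 60.8 dB SPL.

60.8 dB SPL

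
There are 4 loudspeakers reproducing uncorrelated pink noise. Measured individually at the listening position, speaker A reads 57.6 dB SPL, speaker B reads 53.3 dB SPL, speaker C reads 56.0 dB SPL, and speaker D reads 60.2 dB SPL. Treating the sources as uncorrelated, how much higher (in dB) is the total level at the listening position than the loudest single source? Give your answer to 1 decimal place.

Incoherent sources sum as intensities:
L_total = 10·log₁₀(10^(57.6/10) + 10^(53.3/10) + 10^(56.0/10) + 10^(60.2/10)) = 63.49 dB SPL.
Excess over the loudest (60.2 dB): 63.49 − 60.2 = 3.3 dB.

3.3 dB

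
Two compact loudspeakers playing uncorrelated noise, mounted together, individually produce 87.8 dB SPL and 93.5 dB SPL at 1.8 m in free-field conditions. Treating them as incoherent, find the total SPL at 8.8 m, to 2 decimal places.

80.75 dB SPL

Combined at 1.8 m: 10·log₁₀(10^(87.8/10)+10^(93.5/10)) = 94.535 dB SPL.
Then apply −20·log₁₀(8.8/1.8) = -13.784 dB → 80.75 dB SPL.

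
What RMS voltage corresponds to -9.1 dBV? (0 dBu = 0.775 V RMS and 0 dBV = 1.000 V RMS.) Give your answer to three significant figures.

0.351 V

V = 1.000 V × 10^(-9.1/20).
= 1.000 × 0.3508 = 0.351 V.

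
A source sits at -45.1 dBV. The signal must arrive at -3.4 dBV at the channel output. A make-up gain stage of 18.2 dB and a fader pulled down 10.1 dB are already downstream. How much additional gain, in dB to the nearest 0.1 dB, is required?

The required make-up gain is the shortfall in the dB sum.
G = -3.4 − (-45.1) − 18.2 + 10.1 = 33.6 dB.

33.6 dB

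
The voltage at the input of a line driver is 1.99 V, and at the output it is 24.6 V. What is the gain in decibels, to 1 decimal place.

For a voltage ratio, dB = 20·log₁₀(V₂/V₁).
20·log₁₀(24.6/1.99) = 20·log₁₀(12.36) = 21.8 dB.

21.8 dB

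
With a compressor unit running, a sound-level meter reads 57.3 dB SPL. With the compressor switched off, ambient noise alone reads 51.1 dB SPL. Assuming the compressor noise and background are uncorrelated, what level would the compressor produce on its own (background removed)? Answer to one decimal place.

Remove the background by subtracting linear intensities:
L_src = 10·log₁₀(10^(57.3/10) − 10^(51.1/10)) = 10·log₁₀(408200) = 56.1 dB SPL.

56.1 dB SPL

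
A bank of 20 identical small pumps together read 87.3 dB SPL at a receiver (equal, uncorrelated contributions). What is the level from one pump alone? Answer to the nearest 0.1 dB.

20 equal incoherent sources add 10·log₁₀(20) = 13.01 dB over one source.
L_one = 87.3 − 13.01 = 74.3 dB SPL.

74.3 dB SPL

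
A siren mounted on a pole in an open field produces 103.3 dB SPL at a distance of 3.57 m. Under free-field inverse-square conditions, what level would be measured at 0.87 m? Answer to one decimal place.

115.6 dB SPL

Inverse-square spreading gives ΔL = −20·log₁₀(d₂/d₁).
ΔL = −20·log₁₀(0.87/3.57) = 12.26 dB, so L₂ = 103.3 + (12.26) = 115.6 dB SPL.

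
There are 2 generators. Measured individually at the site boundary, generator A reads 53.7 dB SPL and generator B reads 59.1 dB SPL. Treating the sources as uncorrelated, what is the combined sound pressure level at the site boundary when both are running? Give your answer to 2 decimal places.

Uncorrelated sources add in intensity (power), not in dB.
L_total = 10·log₁₀(10^(53.7/10) + 10^(59.1/10)) = 10·log₁₀(1047000) = 60.20 dB SPL.

60.20 dB SPL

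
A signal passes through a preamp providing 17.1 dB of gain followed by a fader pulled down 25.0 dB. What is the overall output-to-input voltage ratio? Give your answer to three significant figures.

Net gain = 17.1 + (−25.0) = -7.9 dB.
Voltage ratio = 10^(-7.9/20) = 0.403.

0.403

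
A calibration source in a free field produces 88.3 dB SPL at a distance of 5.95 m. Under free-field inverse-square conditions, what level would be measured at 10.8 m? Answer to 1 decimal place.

83.1 dB SPL

For a point source in a free field, ΔL = −20·log₁₀(d₂/d₁).
ΔL = −20·log₁₀(10.8/5.95) = -5.18 dB, so L₂ = 88.3 + (-5.18) = 83.1 dB SPL.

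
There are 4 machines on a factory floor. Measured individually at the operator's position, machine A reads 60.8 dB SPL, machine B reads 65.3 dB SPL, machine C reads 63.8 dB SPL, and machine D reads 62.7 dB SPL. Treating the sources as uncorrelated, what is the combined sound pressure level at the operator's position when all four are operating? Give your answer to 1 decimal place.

Incoherent sources sum as intensities:
L_total = 10·log₁₀(10^(60.8/10) + 10^(65.3/10) + 10^(63.8/10) + 10^(62.7/10)) = 10·log₁₀(8852000) = 69.5 dB SPL.

69.5 dB SPL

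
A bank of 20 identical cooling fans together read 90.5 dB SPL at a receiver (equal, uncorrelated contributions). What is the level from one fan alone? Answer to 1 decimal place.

77.5 dB SPL

20 equal incoherent sources add 10·log₁₀(20) = 13.01 dB over one source.
L_one = 90.5 − 13.01 = 77.5 dB SPL.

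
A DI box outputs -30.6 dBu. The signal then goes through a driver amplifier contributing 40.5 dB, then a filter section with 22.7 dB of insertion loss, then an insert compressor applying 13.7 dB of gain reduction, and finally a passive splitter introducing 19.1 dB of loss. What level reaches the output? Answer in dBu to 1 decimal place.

-45.6 dBu

Cascaded gains and losses add directly in dB.
-30.6 + 40.5 − 22.7 − 13.7 − 19.1 = -45.6 dBu.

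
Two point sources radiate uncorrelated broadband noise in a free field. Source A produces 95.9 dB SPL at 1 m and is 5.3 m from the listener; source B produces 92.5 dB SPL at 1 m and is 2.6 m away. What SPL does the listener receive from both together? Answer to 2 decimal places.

86.04 dB SPL

At the listener: L_A = 95.9 − 20·log₁₀(5.3) = 81.414 dB; L_B = 92.5 − 20·log₁₀(2.6) = 84.201 dB.
Combined: 10·log₁₀(10^(81.414/10)+10^(84.201/10)) = 86.04 dB SPL.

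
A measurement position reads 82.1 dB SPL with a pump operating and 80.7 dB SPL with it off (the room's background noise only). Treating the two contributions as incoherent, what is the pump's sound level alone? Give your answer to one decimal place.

Subtract intensities: L_src = 10·log₁₀(10^(L_total/10) − 10^(L_bg/10)).
L_src = 10·log₁₀(10^(82.1/10) − 10^(80.7/10)) = 10·log₁₀(44690000) = 76.5 dB SPL.

76.5 dB SPL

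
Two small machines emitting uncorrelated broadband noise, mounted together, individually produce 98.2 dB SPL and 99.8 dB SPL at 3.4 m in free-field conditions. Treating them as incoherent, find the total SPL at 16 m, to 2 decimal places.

88.63 dB SPL

Combined at 3.4 m: 10·log₁₀(10^(98.2/10)+10^(99.8/10)) = 102.084 dB SPL.
Then apply −20·log₁₀(16/3.4) = -13.453 dB → 88.63 dB SPL.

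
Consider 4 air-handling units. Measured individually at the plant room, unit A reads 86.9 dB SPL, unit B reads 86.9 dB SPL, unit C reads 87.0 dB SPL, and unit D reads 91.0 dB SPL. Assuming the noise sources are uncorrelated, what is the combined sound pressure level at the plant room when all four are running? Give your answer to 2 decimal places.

94.38 dB SPL

Add the sources as powers (linear), then convert back to dB:
L_total = 10·log₁₀(10^(86.9/10) + 10^(86.9/10) + 10^(87.0/10) + 10^(91.0/10)) = 10·log₁₀(2740000000) = 94.38 dB SPL.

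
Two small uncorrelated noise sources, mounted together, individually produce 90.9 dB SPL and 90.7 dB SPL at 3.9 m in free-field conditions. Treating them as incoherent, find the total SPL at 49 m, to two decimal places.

71.83 dB SPL

Combined at 3.9 m: 10·log₁₀(10^(90.9/10)+10^(90.7/10)) = 93.811 dB SPL.
Then apply −20·log₁₀(49/3.9) = -21.983 dB → 71.83 dB SPL.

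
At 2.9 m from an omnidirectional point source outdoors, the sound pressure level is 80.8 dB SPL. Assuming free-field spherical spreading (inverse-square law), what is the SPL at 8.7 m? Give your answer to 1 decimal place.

For a point source in a free field, ΔL = −20·log₁₀(d₂/d₁).
ΔL = −20·log₁₀(8.7/2.9) = -9.54 dB, so L₂ = 80.8 + (-9.54) = 71.3 dB SPL.

71.3 dB SPL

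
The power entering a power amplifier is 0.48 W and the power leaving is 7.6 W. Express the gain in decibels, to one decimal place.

12.0 dB

For a power ratio, dB = 10·log₁₀(P₂/P₁).
10·log₁₀(7.6/0.48) = 10·log₁₀(15.83) = 12.0 dB.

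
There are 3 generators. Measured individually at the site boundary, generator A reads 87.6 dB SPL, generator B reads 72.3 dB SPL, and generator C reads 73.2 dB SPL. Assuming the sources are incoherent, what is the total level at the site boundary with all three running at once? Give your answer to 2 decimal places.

87.88 dB SPL

Add the sources as powers (linear), then convert back to dB:
L_total = 10·log₁₀(10^(87.6/10) + 10^(72.3/10) + 10^(73.2/10)) = 10·log₁₀(613300000) = 87.88 dB SPL.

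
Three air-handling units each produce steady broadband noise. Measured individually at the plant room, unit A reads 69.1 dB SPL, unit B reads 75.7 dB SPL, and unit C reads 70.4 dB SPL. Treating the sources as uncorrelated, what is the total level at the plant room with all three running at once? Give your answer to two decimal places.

77.50 dB SPL

Add the sources as powers (linear), then convert back to dB:
L_total = 10·log₁₀(10^(69.1/10) + 10^(75.7/10) + 10^(70.4/10)) = 10·log₁₀(56250000) = 77.50 dB SPL.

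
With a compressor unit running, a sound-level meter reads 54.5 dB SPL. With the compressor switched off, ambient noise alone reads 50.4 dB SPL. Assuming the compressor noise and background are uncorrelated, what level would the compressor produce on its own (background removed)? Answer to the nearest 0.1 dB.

Background correction is a power subtraction:
L_src = 10·log₁₀(10^(54.5/10) − 10^(50.4/10)) = 10·log₁₀(172200) = 52.4 dB SPL.

52.4 dB SPL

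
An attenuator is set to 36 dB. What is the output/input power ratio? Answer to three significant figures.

0.000251

Power ratio = 10^(dB/10).
10^(-36/10) = 10^(-3.600) = 0.000251.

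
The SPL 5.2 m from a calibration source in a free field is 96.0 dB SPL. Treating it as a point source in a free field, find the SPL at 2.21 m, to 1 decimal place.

103.4 dB SPL

For a point source in a free field, ΔL = −20·log₁₀(d₂/d₁).
ΔL = −20·log₁₀(2.21/5.2) = 7.43 dB, so L₂ = 96.0 + (7.43) = 103.4 dB SPL.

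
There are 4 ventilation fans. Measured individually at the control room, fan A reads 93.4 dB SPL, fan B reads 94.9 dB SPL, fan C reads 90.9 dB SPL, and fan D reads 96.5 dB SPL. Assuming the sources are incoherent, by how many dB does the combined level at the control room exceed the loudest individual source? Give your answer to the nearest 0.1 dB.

3.9 dB

Add the sources as powers (linear), then convert back to dB:
L_total = 10·log₁₀(10^(93.4/10) + 10^(94.9/10) + 10^(90.9/10) + 10^(96.5/10)) = 100.40 dB SPL.
Excess over the loudest (96.5 dB): 100.40 − 96.5 = 3.9 dB.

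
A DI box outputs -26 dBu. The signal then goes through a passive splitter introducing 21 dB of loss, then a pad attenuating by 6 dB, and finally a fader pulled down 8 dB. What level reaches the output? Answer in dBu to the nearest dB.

-61 dBu

In dB, series stages simply add:
-26 − 21 − 6 − 8 = -61 dBu.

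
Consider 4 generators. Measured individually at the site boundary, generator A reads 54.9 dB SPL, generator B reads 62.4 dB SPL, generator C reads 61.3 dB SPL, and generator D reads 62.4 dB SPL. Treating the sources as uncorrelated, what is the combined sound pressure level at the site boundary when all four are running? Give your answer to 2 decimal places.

Uncorrelated sources add in intensity (power), not in dB.
L_total = 10·log₁₀(10^(54.9/10) + 10^(62.4/10) + 10^(61.3/10) + 10^(62.4/10)) = 10·log₁₀(5134000) = 67.10 dB SPL.

67.10 dB SPL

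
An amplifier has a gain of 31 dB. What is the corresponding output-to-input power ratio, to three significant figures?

1260

Power ratio = 10^(dB/10).
10^(31/10) = 10^(3.100) = 1260.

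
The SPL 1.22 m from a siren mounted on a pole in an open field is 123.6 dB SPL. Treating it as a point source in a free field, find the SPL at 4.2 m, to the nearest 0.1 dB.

112.9 dB SPL

Inverse-square spreading gives ΔL = −20·log₁₀(d₂/d₁).
ΔL = −20·log₁₀(4.2/1.22) = -10.74 dB, so L₂ = 123.6 + (-10.74) = 112.9 dB SPL.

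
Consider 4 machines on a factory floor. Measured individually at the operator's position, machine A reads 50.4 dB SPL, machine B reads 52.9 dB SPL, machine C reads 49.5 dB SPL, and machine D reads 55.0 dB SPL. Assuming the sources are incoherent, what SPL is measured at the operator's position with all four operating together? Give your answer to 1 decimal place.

Incoherent sources sum as intensities:
L_total = 10·log₁₀(10^(50.4/10) + 10^(52.9/10) + 10^(49.5/10) + 10^(55.0/10)) = 10·log₁₀(710000) = 58.5 dB SPL.

58.5 dB SPL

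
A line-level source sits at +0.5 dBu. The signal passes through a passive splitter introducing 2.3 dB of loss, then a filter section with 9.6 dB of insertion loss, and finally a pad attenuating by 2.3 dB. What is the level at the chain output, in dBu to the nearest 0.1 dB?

-13.7 dBu

Cascaded gains and losses add directly in dB.
+0.5 − 2.3 − 9.6 − 2.3 = -13.7 dBu.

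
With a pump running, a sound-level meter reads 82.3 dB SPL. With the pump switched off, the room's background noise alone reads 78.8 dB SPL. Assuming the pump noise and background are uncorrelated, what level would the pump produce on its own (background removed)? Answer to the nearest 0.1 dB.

79.7 dB SPL

Background correction is a power subtraction:
L_src = 10·log₁₀(10^(82.3/10) − 10^(78.8/10)) = 10·log₁₀(93970000) = 79.7 dB SPL.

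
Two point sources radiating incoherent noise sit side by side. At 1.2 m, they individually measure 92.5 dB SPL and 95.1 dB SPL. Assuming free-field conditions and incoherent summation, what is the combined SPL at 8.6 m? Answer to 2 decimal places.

79.90 dB SPL

Combined at 1.2 m: 10·log₁₀(10^(92.5/10)+10^(95.1/10)) = 97.002 dB SPL.
Then apply −20·log₁₀(8.6/1.2) = -17.106 dB → 79.90 dB SPL.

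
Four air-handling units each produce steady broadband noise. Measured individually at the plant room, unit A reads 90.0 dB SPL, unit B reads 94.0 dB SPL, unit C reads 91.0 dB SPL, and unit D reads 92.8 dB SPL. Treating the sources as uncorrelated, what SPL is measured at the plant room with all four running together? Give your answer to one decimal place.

Incoherent sources sum as intensities:
L_total = 10·log₁₀(10^(90.0/10) + 10^(94.0/10) + 10^(91.0/10) + 10^(92.8/10)) = 10·log₁₀(6676000000) = 98.2 dB SPL.

98.2 dB SPL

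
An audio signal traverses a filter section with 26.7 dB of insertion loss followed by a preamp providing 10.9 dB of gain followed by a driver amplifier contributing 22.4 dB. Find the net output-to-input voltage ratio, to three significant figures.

2.14

Net gain = (−26.7) + 10.9 + 22.4 = 6.6 dB.
Voltage ratio = 10^(6.6/20) = 2.14.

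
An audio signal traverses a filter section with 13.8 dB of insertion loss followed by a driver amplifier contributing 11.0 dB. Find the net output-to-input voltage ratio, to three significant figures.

0.724

Net gain = (−13.8) + 11.0 = -2.8 dB.
Voltage ratio = 10^(-2.8/20) = 0.724.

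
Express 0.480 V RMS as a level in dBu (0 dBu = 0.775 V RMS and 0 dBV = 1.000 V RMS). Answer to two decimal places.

-4.16 dBu

dBu = 20·log₁₀(V / 0.775 V).
20·log₁₀(0.480/0.775) = -4.16 dBu.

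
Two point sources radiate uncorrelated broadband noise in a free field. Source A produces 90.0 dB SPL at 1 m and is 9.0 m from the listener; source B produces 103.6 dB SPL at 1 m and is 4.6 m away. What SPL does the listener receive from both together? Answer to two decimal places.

90.39 dB SPL

At the listener: L_A = 90.0 − 20·log₁₀(9.0) = 70.915 dB; L_B = 103.6 − 20·log₁₀(4.6) = 90.345 dB.
Combined: 10·log₁₀(10^(70.915/10)+10^(90.345/10)) = 90.39 dB SPL.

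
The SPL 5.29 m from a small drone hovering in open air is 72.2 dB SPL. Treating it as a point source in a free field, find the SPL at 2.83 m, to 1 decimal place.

For a point source in a free field, ΔL = −20·log₁₀(d₂/d₁).
ΔL = −20·log₁₀(2.83/5.29) = 5.43 dB, so L₂ = 72.2 + (5.43) = 77.6 dB SPL.

77.6 dB SPL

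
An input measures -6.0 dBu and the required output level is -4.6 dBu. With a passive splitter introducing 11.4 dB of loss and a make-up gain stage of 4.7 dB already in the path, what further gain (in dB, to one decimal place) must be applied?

8.1 dB

The required make-up gain is the shortfall in the dB sum.
G = -4.6 − (-6.0) + 11.4 − 4.7 = 8.1 dB.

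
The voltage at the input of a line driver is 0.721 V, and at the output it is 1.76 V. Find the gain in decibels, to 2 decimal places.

For a voltage ratio, dB = 20·log₁₀(V₂/V₁).
20·log₁₀(1.76/0.721) = 20·log₁₀(2.441) = 7.75 dB.

7.75 dB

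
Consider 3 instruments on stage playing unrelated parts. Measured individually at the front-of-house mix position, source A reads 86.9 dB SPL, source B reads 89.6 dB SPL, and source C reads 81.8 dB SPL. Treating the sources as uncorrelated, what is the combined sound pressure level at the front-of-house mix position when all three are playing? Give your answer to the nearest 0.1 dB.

91.9 dB SPL

Add the sources as powers (linear), then convert back to dB:
L_total = 10·log₁₀(10^(86.9/10) + 10^(89.6/10) + 10^(81.8/10)) = 10·log₁₀(1553000000) = 91.9 dB SPL.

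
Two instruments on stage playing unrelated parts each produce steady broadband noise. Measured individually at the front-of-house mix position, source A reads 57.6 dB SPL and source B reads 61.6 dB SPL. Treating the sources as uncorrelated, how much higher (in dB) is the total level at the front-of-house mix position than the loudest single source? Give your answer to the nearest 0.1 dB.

1.5 dB

Uncorrelated sources add in intensity (power), not in dB.
L_total = 10·log₁₀(10^(57.6/10) + 10^(61.6/10)) = 63.06 dB SPL.
Excess over the loudest (61.6 dB): 63.06 − 61.6 = 1.5 dB.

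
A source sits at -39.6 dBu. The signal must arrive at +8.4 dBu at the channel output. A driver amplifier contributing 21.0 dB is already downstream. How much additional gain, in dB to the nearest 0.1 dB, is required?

The required make-up gain is the shortfall in the dB sum.
G = +8.4 − (-39.6) − 21.0 = 27.0 dB.

27.0 dB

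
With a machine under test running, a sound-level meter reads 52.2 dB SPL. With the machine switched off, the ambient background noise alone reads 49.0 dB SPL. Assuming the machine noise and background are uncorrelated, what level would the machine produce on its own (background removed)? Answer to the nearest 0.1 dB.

49.4 dB SPL

Subtract intensities: L_src = 10·log₁₀(10^(L_total/10) − 10^(L_bg/10)).
L_src = 10·log₁₀(10^(52.2/10) − 10^(49.0/10)) = 10·log₁₀(86530) = 49.4 dB SPL.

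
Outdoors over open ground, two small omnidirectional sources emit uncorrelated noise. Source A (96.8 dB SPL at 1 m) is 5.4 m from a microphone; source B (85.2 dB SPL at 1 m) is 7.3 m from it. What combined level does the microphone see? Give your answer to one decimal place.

82.3 dB SPL

At the listener: L_A = 96.8 − 20·log₁₀(5.4) = 82.15 dB; L_B = 85.2 − 20·log₁₀(7.3) = 67.93 dB.
Combined: 10·log₁₀(10^(82.15/10)+10^(67.93/10)) = 82.3 dB SPL.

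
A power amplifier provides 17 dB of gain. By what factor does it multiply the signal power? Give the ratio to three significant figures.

50.1

Power ratio = 10^(dB/10).
10^(17/10) = 10^(1.700) = 50.1.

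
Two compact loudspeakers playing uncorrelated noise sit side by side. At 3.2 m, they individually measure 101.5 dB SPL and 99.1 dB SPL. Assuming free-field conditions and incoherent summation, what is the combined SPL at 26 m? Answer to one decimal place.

85.3 dB SPL

Combined at 3.2 m: 10·log₁₀(10^(101.5/10)+10^(99.1/10)) = 103.47 dB SPL.
Then apply −20·log₁₀(26/3.2) = -18.20 dB → 85.3 dB SPL.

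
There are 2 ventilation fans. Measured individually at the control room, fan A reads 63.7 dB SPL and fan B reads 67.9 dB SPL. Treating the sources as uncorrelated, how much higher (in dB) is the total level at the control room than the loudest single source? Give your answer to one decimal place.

Incoherent sources sum as intensities:
L_total = 10·log₁₀(10^(63.7/10) + 10^(67.9/10)) = 69.30 dB SPL.
Excess over the loudest (67.9 dB): 69.30 − 67.9 = 1.4 dB.

1.4 dB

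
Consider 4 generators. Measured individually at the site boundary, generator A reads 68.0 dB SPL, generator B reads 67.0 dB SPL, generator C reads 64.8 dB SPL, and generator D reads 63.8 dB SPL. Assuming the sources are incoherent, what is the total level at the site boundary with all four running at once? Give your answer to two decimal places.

Incoherent sources sum as intensities:
L_total = 10·log₁₀(10^(68.0/10) + 10^(67.0/10) + 10^(64.8/10) + 10^(63.8/10)) = 10·log₁₀(16740000) = 72.24 dB SPL.

72.24 dB SPL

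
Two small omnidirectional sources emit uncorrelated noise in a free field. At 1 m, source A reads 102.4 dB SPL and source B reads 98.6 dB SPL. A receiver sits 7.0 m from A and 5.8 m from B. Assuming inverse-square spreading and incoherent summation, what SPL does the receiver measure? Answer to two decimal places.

87.56 dB SPL

At the listener: L_A = 102.4 − 20·log₁₀(7.0) = 85.498 dB; L_B = 98.6 − 20·log₁₀(5.8) = 83.331 dB.
Combined: 10·log₁₀(10^(85.498/10)+10^(83.331/10)) = 87.56 dB SPL.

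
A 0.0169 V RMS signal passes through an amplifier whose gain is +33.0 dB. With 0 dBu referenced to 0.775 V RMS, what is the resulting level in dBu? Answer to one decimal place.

Input level: 20·log₁₀(0.0169/0.775) = -33.23 dBu.
Output: -33.23 + 33.0 = -0.2 dBu.

-0.2 dBu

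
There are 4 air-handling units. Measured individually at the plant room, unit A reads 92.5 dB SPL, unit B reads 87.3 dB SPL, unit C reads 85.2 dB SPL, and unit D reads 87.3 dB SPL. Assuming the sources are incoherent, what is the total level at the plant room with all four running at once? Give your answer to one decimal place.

95.0 dB SPL

Incoherent sources sum as intensities:
L_total = 10·log₁₀(10^(92.5/10) + 10^(87.3/10) + 10^(85.2/10) + 10^(87.3/10)) = 10·log₁₀(3183000000) = 95.0 dB SPL.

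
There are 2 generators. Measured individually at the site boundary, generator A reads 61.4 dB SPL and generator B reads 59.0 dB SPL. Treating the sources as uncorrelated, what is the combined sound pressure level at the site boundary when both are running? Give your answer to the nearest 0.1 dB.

63.4 dB SPL

Uncorrelated sources add in intensity (power), not in dB.
L_total = 10·log₁₀(10^(61.4/10) + 10^(59.0/10)) = 10·log₁₀(2175000) = 63.4 dB SPL.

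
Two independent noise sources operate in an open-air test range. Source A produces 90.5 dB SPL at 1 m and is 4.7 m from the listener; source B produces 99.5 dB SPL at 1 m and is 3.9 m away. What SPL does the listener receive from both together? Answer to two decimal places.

At the listener: L_A = 90.5 − 20·log₁₀(4.7) = 77.058 dB; L_B = 99.5 − 20·log₁₀(3.9) = 87.679 dB.
Combined: 10·log₁₀(10^(77.058/10)+10^(87.679/10)) = 88.04 dB SPL.

88.04 dB SPL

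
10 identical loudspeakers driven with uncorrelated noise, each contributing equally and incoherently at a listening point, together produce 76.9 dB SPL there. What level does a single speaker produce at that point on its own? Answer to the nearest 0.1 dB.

66.9 dB SPL

10 equal incoherent sources add 10·log₁₀(10) = 10.00 dB over one source.
L_one = 76.9 − 10.00 = 66.9 dB SPL.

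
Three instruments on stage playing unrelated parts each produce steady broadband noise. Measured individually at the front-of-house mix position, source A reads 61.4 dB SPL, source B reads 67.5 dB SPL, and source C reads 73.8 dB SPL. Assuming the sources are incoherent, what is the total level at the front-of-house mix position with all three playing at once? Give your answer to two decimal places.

Incoherent sources sum as intensities:
L_total = 10·log₁₀(10^(61.4/10) + 10^(67.5/10) + 10^(73.8/10)) = 10·log₁₀(30990000) = 74.91 dB SPL.

74.91 dB SPL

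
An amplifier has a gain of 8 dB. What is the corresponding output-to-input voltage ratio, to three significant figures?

Voltage ratio = 10^(dB/20).
10^(8/20) = 10^(0.4000) = 2.51.

2.51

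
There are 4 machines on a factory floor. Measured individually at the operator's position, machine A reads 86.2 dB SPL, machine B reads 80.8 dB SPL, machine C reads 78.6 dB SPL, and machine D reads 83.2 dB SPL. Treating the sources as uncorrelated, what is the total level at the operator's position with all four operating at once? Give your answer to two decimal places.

89.13 dB SPL

Uncorrelated sources add in intensity (power), not in dB.
L_total = 10·log₁₀(10^(86.2/10) + 10^(80.8/10) + 10^(78.6/10) + 10^(83.2/10)) = 10·log₁₀(818500000) = 89.13 dB SPL.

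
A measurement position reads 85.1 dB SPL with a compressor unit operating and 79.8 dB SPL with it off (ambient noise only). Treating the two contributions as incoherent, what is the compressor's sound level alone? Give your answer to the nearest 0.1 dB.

83.6 dB SPL

Background correction is a power subtraction:
L_src = 10·log₁₀(10^(85.1/10) − 10^(79.8/10)) = 10·log₁₀(228100000) = 83.6 dB SPL.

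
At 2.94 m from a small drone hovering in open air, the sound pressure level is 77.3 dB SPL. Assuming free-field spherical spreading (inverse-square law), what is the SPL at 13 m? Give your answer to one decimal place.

64.4 dB SPL

Inverse-square spreading gives ΔL = −20·log₁₀(d₂/d₁).
ΔL = −20·log₁₀(13/2.94) = -12.91 dB, so L₂ = 77.3 + (-12.91) = 64.4 dB SPL.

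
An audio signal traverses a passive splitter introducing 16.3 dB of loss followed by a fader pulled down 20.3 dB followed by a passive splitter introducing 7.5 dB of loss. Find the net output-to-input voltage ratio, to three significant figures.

Net gain = (−16.3) + (−20.3) + (−7.5) = -44.1 dB.
Voltage ratio = 10^(-44.1/20) = 0.00624.

0.00624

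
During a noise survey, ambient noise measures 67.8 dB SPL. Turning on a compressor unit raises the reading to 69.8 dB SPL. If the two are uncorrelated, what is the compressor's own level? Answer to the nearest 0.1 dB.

Subtract intensities: L_src = 10·log₁₀(10^(L_total/10) − 10^(L_bg/10)).
L_src = 10·log₁₀(10^(69.8/10) − 10^(67.8/10)) = 10·log₁₀(3524000) = 65.5 dB SPL.

65.5 dB SPL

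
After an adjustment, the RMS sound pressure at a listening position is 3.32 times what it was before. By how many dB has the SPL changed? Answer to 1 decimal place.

10.4 dB

SPL change from a pressure ratio uses the 20·log₁₀ form:
20·log₁₀(3.32) = 10.4 dB.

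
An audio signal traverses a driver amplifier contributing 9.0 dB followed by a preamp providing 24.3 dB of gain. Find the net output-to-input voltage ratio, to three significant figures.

Net gain = 9.0 + 24.3 = 33.3 dB.
Voltage ratio = 10^(33.3/20) = 46.2.

46.2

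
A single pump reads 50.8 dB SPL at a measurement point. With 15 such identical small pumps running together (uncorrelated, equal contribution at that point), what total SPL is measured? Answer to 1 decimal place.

62.6 dB SPL

15 equal incoherent sources raise the level by 10·log₁₀(15) = 11.76 dB.
L_total = 50.8 + 11.76 = 62.6 dB SPL.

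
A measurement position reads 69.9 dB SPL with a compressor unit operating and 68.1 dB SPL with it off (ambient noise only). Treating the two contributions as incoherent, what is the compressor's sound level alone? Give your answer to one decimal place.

Remove the background by subtracting linear intensities:
L_src = 10·log₁₀(10^(69.9/10) − 10^(68.1/10)) = 10·log₁₀(3316000) = 65.2 dB SPL.

65.2 dB SPL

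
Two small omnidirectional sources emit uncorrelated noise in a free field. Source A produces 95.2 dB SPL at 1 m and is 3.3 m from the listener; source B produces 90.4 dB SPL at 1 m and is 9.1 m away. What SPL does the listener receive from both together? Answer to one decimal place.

At the listener: L_A = 95.2 − 20·log₁₀(3.3) = 84.83 dB; L_B = 90.4 − 20·log₁₀(9.1) = 71.22 dB.
Combined: 10·log₁₀(10^(84.83/10)+10^(71.22/10)) = 85.0 dB SPL.

85.0 dB SPL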